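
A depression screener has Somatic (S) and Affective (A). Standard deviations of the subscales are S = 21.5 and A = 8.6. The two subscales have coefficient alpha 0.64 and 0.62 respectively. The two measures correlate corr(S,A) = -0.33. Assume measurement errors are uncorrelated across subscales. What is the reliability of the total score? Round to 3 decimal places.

0.530

Var(S+A) = 21.5² + 8.6² + 2·[21.5·8.6·(-0.33)] = 536.21 − 122.034 = 414.176.
Because errors are independent across components, Cov(Tᵢ,Tⱼ) = Cov(Xᵢ,Xⱼ); the off-diagonal part of the true-score variance is the same as above.
True-score variance = [21.5²·0.64 + 8.6²·0.62] − 122.034 = 341.695 − 122.034 = 219.661.
Reliability = 219.661 / 414.176 = 0.530.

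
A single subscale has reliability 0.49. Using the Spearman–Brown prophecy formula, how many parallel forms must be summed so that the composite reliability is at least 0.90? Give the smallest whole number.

k ≥ ρ*(1−ρ₁)/(ρ₁(1−ρ*)) = 0.90·0.51 / (0.49·0.10) = 9.367.
Smallest integer k = 10.

10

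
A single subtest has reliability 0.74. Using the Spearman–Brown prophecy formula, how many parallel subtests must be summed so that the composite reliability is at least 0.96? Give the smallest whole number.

k ≥ ρ*(1−ρ₁)/(ρ₁(1−ρ*)) = 0.96·0.26 / (0.74·0.04) = 8.432.
Smallest integer k = 9.

9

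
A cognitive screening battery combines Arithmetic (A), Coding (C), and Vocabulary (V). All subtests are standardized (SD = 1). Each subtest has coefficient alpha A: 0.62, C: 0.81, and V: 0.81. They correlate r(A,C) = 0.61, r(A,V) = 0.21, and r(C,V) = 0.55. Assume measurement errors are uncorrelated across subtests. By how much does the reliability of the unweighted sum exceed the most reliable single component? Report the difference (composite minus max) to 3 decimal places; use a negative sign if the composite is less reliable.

0.058

Var(sum) = 3 + 2.74 = 5.74; true-score variance = 2.24 + 2.74 = 4.98; composite reliability = 0.8676.
Max component reliability = 0.8100.
Difference = 0.8676 − 0.8100 = 0.058.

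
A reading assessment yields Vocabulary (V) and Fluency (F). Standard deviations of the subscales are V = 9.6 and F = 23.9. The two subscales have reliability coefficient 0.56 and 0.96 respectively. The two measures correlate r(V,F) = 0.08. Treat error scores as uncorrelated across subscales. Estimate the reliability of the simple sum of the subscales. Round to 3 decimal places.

0.909

Var(V+F) = 9.6² + 23.9² + 2·[9.6·23.9·0.08] = 663.37 + 36.7104 = 700.08.
With uncorrelated errors the cross-covariances are all true-score covariance, so they carry over unchanged; only the diagonal terms shrink to ρᵢσᵢ².
True-score variance = [9.6²·0.56 + 23.9²·0.96] + 36.7104 = 599.971 + 36.7104 = 636.682.
Reliability = 636.682 / 700.08 = 0.909.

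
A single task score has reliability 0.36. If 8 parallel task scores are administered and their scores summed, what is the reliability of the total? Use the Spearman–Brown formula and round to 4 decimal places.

ρ_k = kρ / (1 + (k−1)ρ) = 8·0.36 / (1 + 7·0.36) = 2.880 / 3.520 = 0.8182.

0.8182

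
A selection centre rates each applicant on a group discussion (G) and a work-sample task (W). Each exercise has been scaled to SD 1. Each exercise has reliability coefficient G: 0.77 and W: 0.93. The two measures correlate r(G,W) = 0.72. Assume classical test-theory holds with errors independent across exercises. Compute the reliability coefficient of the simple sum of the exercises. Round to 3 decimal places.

0.913

Var(G+W) = 2 + 2·[0.72] = 2 + 1.44 = 3.44.
Under uncorrelated errors the observed covariances equal the true-score covariances, so only the own-variance terms attenuate.
True-score variance = [0.77 + 0.93] + 1.44 = 1.7 + 1.44 = 3.14.
Reliability = 3.14 / 3.44 = 0.913.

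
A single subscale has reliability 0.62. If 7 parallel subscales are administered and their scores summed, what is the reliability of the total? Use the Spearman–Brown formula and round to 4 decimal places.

ρ_k = kρ / (1 + (k−1)ρ) = 7·0.62 / (1 + 6·0.62) = 4.340 / 4.720 = 0.9195.

0.9195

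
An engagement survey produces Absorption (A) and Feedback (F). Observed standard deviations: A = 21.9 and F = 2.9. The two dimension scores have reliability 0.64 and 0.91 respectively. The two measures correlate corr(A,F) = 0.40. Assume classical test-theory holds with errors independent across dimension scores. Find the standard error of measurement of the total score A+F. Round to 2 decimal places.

13.17

Var(total) = 488.02 + 50.808 = 538.828.
True-score variance = 314.603 + 50.808 = 365.411, so reliability = 0.6782.
Error variance = 538.828 − 365.411 = 173.416; SEM = √173.416 = 13.17.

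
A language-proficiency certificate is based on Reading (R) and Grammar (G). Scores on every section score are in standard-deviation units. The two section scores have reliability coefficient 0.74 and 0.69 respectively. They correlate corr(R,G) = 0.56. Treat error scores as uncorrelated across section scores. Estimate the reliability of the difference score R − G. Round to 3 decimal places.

0.352

Var(R−G) = 1 + 1 − 2·0.56 = 2 − 1.12 = 0.88.
Because errors are independent across components, Cov(Tᵢ,Tⱼ) = Cov(Xᵢ,Xⱼ); the off-diagonal part of the true-score variance is the same as above.
True-score variance = [0.74 + 0.69] − 1.12 = 1.43 − 1.12 = 0.31.
Reliability = 0.31 / 0.88 = 0.352.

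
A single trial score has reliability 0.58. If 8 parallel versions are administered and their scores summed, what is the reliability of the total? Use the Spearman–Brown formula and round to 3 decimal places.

0.917

ρ_k = kρ / (1 + (k−1)ρ) = 8·0.58 / (1 + 7·0.58) = 4.640 / 5.060 = 0.917.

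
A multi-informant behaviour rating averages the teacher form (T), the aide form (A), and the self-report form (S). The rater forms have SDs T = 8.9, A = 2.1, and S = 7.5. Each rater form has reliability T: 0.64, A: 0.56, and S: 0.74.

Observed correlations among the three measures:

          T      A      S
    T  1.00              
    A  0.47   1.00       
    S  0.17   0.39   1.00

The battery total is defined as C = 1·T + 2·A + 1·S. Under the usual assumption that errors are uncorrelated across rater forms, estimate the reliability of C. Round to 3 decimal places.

0.784

Var(C) = 8.9² + 2²·2.1² + 7.5² + 2·[2·8.9·2.1·0.47 + 8.9·7.5·0.17 + 2·2.1·7.5·0.39] = 153.1 + 82.4022 = 235.502.
With uncorrelated errors the cross-covariances are all true-score covariance, so they carry over unchanged; only the diagonal terms shrink to ρᵢσᵢ².
True-score variance = [8.9²·0.64 + 2²·2.1²·0.56 + 7.5²·0.74] + 82.4022 = 102.198 + 82.4022 = 184.6.
Reliability = 184.6 / 235.502 = 0.784.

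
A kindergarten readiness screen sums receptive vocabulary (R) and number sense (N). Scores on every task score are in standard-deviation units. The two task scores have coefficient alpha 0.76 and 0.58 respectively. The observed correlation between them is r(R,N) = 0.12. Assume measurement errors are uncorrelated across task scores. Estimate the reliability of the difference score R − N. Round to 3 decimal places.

0.625

Var(R−N) = 1 + 1 − 2·0.12 = 2 − 0.24 = 1.76.
Under uncorrelated errors the observed covariances equal the true-score covariances, so only the own-variance terms attenuate.
True-score variance = [0.76 + 0.58] − 0.24 = 1.34 − 0.24 = 1.1.
Reliability = 1.1 / 1.76 = 0.625.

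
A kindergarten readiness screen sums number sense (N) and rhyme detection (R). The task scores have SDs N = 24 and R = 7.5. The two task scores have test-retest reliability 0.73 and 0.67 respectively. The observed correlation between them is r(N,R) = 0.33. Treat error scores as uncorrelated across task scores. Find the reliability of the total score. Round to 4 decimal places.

Var(N+R) = 24² + 7.5² + 2·[24·7.5·0.33] = 632.25 + 118.8 = 751.05.
Because errors are independent across components, Cov(Tᵢ,Tⱼ) = Cov(Xᵢ,Xⱼ); the off-diagonal part of the true-score variance is the same as above.
True-score variance = [24²·0.73 + 7.5²·0.67] + 118.8 = 458.168 + 118.8 = 576.967.
Reliability = 576.967 / 751.05 = 0.7682.

0.7682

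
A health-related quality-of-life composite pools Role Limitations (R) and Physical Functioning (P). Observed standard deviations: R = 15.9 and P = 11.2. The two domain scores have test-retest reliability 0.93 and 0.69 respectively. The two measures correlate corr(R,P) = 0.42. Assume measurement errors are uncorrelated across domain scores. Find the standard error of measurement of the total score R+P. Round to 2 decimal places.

Var(total) = 378.25 + 149.587 = 527.837.
True-score variance = 321.667 + 149.587 = 471.254, so reliability = 0.8928.
Error variance = 527.837 − 471.254 = 56.5831; SEM = √56.5831 = 7.52.

7.52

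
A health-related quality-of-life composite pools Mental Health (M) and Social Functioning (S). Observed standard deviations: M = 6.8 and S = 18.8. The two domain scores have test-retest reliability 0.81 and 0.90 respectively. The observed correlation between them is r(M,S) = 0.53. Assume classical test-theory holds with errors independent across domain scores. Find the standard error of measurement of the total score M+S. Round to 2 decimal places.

Var(total) = 399.68 + 135.51 = 535.19.
True-score variance = 355.55 + 135.51 = 491.061, so reliability = 0.9175.
Error variance = 535.19 − 491.061 = 44.1296; SEM = √44.1296 = 6.64.

6.64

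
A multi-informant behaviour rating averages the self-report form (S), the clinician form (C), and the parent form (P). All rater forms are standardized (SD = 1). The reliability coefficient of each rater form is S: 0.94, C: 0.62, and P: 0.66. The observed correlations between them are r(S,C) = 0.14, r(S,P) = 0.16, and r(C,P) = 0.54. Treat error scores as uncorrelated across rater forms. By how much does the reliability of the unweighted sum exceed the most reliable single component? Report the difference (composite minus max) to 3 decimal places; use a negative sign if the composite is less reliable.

Var(sum) = 3 + 1.68 = 4.68; true-score variance = 2.22 + 1.68 = 3.9; composite reliability = 0.8333.
Max component reliability = 0.9400.
Difference = 0.8333 − 0.9400 = -0.107.

-0.107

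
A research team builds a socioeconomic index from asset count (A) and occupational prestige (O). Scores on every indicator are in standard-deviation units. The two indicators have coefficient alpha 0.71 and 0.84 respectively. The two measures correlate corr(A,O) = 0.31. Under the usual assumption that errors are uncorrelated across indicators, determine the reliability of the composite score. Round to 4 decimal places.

0.8282

Var(A+O) = 2 + 2·[0.31] = 2 + 0.62 = 2.62.
With uncorrelated errors the cross-covariances are all true-score covariance, so they carry over unchanged; only the diagonal terms shrink to ρᵢσᵢ².
True-score variance = [0.71 + 0.84] + 0.62 = 1.55 + 0.62 = 2.17.
Reliability = 2.17 / 2.62 = 0.8282.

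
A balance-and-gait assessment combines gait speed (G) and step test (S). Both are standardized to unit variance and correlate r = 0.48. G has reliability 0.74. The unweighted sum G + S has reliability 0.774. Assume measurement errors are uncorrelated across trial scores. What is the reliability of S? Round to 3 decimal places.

Var(G+S) = 2 + 2·0.48 = 2.960.
True-score variance = ρ_G + ρ_S + 2·0.48, so 0.774 = (0.74 + ρ_S + 0.96) / 2.960.
ρ_S = 0.774·2.960 − 0.74 − 0.96 = 0.591.

0.591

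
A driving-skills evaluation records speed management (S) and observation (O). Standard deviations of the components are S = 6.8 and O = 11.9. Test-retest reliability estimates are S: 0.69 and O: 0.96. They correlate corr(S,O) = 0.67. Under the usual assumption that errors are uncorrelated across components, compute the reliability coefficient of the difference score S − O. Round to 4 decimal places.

0.7482

Var(S−O) = 6.8² + 11.9² − 2·6.8·11.9·0.67 = 187.85 − 108.433 = 79.4172.
Because errors are independent across components, Cov(Tᵢ,Tⱼ) = Cov(Xᵢ,Xⱼ); the off-diagonal part of the true-score variance is the same as above.
True-score variance = [6.8²·0.69 + 11.9²·0.96] − 108.433 = 167.851 − 108.433 = 59.4184.
Reliability = 59.4184 / 79.4172 = 0.7482.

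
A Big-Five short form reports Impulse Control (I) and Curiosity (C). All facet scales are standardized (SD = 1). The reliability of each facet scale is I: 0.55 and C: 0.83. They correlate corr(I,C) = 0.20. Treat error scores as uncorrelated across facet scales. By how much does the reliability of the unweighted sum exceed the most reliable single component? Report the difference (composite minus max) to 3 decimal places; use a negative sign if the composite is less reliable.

-0.088

Var(sum) = 2 + 0.4 = 2.4; true-score variance = 1.38 + 0.4 = 1.78; composite reliability = 0.7417.
Max component reliability = 0.8300.
Difference = 0.7417 − 0.8300 = -0.088.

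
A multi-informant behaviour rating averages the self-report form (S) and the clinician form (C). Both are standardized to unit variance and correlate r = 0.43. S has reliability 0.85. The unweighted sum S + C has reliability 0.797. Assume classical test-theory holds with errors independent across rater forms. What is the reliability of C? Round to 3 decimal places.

Var(S+C) = 2 + 2·0.43 = 2.860.
True-score variance = ρ_S + ρ_C + 2·0.43, so 0.797 = (0.85 + ρ_C + 0.86) / 2.860.
ρ_C = 0.797·2.860 − 0.85 − 0.86 = 0.569.

0.569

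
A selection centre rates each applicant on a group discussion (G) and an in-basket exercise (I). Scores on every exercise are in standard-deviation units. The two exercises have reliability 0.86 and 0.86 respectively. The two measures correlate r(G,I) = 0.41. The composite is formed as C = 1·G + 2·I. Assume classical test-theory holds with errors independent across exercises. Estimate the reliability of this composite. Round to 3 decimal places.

Var(C) = 1 + 2² + 2·[2·0.41] = 5 + 1.64 = 6.64.
Under uncorrelated errors the observed covariances equal the true-score covariances, so only the own-variance terms attenuate.
True-score variance = [0.86 + 2²·0.86] + 1.64 = 4.3 + 1.64 = 5.94.
Reliability = 5.94 / 6.64 = 0.895.

0.895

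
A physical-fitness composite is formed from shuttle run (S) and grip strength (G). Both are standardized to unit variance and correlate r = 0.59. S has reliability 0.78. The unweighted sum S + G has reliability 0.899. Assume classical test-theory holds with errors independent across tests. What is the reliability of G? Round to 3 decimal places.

Var(S+G) = 2 + 2·0.59 = 3.180.
True-score variance = ρ_S + ρ_G + 2·0.59, so 0.899 = (0.78 + ρ_G + 1.18) / 3.180.
ρ_G = 0.899·3.180 − 0.78 − 1.18 = 0.899.

0.899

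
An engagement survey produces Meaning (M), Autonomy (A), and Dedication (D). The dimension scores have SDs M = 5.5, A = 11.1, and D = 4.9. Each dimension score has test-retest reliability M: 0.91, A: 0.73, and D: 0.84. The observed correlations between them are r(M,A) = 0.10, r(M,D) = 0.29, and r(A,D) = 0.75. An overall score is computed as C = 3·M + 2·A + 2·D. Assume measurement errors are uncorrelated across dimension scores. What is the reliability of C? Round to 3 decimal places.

0.872

Var(C) = 3²·5.5² + 2²·11.1² + 2²·4.9² + 2·[6·5.5·11.1·0.10 + 6·5.5·4.9·0.29 + 4·11.1·4.9·0.75] = 861.13 + 493.386 = 1354.52.
With uncorrelated errors the cross-covariances are all true-score covariance, so they carry over unchanged; only the diagonal terms shrink to ρᵢσᵢ².
True-score variance = [3²·5.5²·0.91 + 2²·11.1²·0.73 + 2²·4.9²·0.84] + 493.386 = 688.194 + 493.386 = 1181.58.
Reliability = 1181.58 / 1354.52 = 0.872.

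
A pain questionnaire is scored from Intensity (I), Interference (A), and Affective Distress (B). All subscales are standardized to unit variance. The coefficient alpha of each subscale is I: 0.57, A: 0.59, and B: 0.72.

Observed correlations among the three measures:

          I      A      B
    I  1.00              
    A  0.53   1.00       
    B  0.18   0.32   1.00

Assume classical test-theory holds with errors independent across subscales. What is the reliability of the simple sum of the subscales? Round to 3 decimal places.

Var(I+A+B) = 3 + 2·[0.53 + 0.18 + 0.32] = 3 + 2.06 = 5.06.
Under uncorrelated errors the observed covariances equal the true-score covariances, so only the own-variance terms attenuate.
True-score variance = [0.57 + 0.59 + 0.72] + 2.06 = 1.88 + 2.06 = 3.94.
Reliability = 3.94 / 5.06 = 0.779.

0.779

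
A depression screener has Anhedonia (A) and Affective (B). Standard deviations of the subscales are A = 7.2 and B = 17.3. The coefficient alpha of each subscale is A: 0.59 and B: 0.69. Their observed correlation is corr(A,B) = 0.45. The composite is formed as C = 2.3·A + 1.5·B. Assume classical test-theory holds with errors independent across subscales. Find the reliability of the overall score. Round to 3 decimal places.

0.759

Var(C) = 2.3²·7.2² + 1.5²·17.3² + 2·[3.45·7.2·17.3·0.45] = 947.636 + 386.759 = 1334.39.
Under uncorrelated errors the observed covariances equal the true-score covariances, so only the own-variance terms attenuate.
True-score variance = [2.3²·7.2²·0.59 + 1.5²·17.3²·0.69] + 386.759 = 626.446 + 386.759 = 1013.2.
Reliability = 1013.2 / 1334.39 = 0.759.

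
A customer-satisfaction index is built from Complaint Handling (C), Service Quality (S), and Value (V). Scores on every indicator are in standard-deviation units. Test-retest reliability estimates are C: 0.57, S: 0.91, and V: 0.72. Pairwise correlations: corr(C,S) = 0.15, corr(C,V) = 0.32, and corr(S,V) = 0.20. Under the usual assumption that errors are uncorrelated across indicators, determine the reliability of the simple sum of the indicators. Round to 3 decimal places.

Var(C+S+V) = 3 + 2·[0.15 + 0.32 + 0.20] = 3 + 1.34 = 4.34.
With uncorrelated errors the cross-covariances are all true-score covariance, so they carry over unchanged; only the diagonal terms shrink to ρᵢσᵢ².
True-score variance = [0.57 + 0.91 + 0.72] + 1.34 = 2.2 + 1.34 = 3.54.
Reliability = 3.54 / 4.34 = 0.816.

0.816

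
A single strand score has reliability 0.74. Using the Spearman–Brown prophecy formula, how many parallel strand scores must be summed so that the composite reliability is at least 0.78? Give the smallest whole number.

k ≥ ρ*(1−ρ₁)/(ρ₁(1−ρ*)) = 0.78·0.26 / (0.74·0.22) = 1.246.
Smallest integer k = 2.

2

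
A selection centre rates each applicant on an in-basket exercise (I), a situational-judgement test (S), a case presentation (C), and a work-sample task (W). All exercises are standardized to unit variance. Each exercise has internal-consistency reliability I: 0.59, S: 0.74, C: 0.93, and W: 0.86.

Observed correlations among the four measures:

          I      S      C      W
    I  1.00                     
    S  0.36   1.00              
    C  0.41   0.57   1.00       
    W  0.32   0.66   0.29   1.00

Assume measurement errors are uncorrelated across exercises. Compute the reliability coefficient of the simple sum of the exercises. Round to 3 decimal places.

Var(I+S+C+W) = 4 + 2·[0.36 + 0.41 + 0.32 + 0.57 + 0.66 + 0.29] = 4 + 5.22 = 9.22.
Because errors are independent across components, Cov(Tᵢ,Tⱼ) = Cov(Xᵢ,Xⱼ); the off-diagonal part of the true-score variance is the same as above.
True-score variance = [0.59 + 0.74 + 0.93 + 0.86] + 5.22 = 3.12 + 5.22 = 8.34.
Reliability = 8.34 / 9.22 = 0.905.

0.905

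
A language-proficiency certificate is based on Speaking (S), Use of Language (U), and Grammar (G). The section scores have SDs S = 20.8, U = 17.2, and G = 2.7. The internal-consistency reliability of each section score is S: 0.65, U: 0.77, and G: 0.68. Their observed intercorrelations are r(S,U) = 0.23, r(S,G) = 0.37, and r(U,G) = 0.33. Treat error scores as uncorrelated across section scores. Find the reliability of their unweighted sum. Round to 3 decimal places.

Var(S+U+G) = 20.8² + 17.2² + 2.7² + 2·[20.8·17.2·0.23 + 20.8·2.7·0.37 + 17.2·2.7·0.33] = 735.77 + 236.778 = 972.548.
Because errors are independent across components, Cov(Tᵢ,Tⱼ) = Cov(Xᵢ,Xⱼ); the off-diagonal part of the true-score variance is the same as above.
True-score variance = [20.8²·0.65 + 17.2²·0.77 + 2.7²·0.68] + 236.778 = 513.97 + 236.778 = 750.748.
Reliability = 750.748 / 972.548 = 0.772.

0.772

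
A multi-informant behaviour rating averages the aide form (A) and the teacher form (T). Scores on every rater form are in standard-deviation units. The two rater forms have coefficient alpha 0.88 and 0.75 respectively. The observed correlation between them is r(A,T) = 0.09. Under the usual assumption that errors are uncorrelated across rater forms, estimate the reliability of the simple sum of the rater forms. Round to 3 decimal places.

Var(A+T) = 2 + 2·[0.09] = 2 + 0.18 = 2.18.
With uncorrelated errors the cross-covariances are all true-score covariance, so they carry over unchanged; only the diagonal terms shrink to ρᵢσᵢ².
True-score variance = [0.88 + 0.75] + 0.18 = 1.63 + 0.18 = 1.81.
Reliability = 1.81 / 2.18 = 0.830.

0.830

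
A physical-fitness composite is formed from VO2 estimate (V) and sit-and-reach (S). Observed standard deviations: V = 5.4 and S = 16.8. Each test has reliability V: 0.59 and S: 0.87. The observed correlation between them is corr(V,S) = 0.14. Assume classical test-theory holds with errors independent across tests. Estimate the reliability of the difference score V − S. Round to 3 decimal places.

Var(V−S) = 5.4² + 16.8² − 2·5.4·16.8·0.14 = 311.4 − 25.4016 = 285.998.
Under uncorrelated errors the observed covariances equal the true-score covariances, so only the own-variance terms attenuate.
True-score variance = [5.4²·0.59 + 16.8²·0.87] − 25.4016 = 262.753 − 25.4016 = 237.352.
Reliability = 237.352 / 285.998 = 0.830.

0.830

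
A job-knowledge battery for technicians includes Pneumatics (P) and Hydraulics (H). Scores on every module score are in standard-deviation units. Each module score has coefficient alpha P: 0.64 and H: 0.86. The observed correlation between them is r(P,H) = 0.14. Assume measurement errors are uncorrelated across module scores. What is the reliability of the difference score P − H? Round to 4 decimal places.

0.7093

Var(P−H) = 1 + 1 − 2·0.14 = 2 − 0.28 = 1.72.
With uncorrelated errors the cross-covariances are all true-score covariance, so they carry over unchanged; only the diagonal terms shrink to ρᵢσᵢ².
True-score variance = [0.64 + 0.86] − 0.28 = 1.5 − 0.28 = 1.22.
Reliability = 1.22 / 1.72 = 0.7093.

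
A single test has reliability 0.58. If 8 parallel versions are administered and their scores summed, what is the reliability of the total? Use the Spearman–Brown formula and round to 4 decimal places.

ρ_k = kρ / (1 + (k−1)ρ) = 8·0.58 / (1 + 7·0.58) = 4.640 / 5.060 = 0.9170.

0.9170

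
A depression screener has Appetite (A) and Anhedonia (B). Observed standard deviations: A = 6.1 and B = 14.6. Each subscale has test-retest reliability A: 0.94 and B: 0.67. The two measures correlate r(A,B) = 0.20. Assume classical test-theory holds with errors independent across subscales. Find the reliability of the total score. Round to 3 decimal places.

0.746

Var(A+B) = 6.1² + 14.6² + 2·[6.1·14.6·0.20] = 250.37 + 35.624 = 285.994.
With uncorrelated errors the cross-covariances are all true-score covariance, so they carry over unchanged; only the diagonal terms shrink to ρᵢσᵢ².
True-score variance = [6.1²·0.94 + 14.6²·0.67] + 35.624 = 177.795 + 35.624 = 213.419.
Reliability = 213.419 / 285.994 = 0.746.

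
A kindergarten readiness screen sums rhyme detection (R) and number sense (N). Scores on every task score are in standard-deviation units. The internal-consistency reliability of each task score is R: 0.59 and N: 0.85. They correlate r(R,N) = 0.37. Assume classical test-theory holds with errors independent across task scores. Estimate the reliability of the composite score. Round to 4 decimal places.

Var(R+N) = 2 + 2·[0.37] = 2 + 0.74 = 2.74.
Because errors are independent across components, Cov(Tᵢ,Tⱼ) = Cov(Xᵢ,Xⱼ); the off-diagonal part of the true-score variance is the same as above.
True-score variance = [0.59 + 0.85] + 0.74 = 1.44 + 0.74 = 2.18.
Reliability = 2.18 / 2.74 = 0.7956.

0.7956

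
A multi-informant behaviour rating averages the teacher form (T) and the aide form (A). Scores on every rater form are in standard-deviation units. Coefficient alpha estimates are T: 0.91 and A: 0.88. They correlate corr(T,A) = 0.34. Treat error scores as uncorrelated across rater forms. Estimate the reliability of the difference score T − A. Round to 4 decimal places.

0.8409

Var(T−A) = 1 + 1 − 2·0.34 = 2 − 0.68 = 1.32.
With uncorrelated errors the cross-covariances are all true-score covariance, so they carry over unchanged; only the diagonal terms shrink to ρᵢσᵢ².
True-score variance = [0.91 + 0.88] − 0.68 = 1.79 − 0.68 = 1.11.
Reliability = 1.11 / 1.32 = 0.8409.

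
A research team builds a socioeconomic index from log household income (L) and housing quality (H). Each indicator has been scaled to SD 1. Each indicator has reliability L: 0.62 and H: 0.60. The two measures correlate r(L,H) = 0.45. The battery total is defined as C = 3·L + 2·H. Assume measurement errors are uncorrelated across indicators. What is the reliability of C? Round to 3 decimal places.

Var(C) = 3² + 2² + 2·[6·0.45] = 13 + 5.4 = 18.4.
With uncorrelated errors the cross-covariances are all true-score covariance, so they carry over unchanged; only the diagonal terms shrink to ρᵢσᵢ².
True-score variance = [3²·0.62 + 2²·0.60] + 5.4 = 7.98 + 5.4 = 13.38.
Reliability = 13.38 / 18.4 = 0.727.

0.727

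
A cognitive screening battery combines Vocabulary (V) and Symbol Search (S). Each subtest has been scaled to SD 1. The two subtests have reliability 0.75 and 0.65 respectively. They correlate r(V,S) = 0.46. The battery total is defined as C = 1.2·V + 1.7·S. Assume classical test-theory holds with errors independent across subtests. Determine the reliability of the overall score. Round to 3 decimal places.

Var(C) = 1.2² + 1.7² + 2·[2.04·0.46] = 4.33 + 1.8768 = 6.2068.
Because errors are independent across components, Cov(Tᵢ,Tⱼ) = Cov(Xᵢ,Xⱼ); the off-diagonal part of the true-score variance is the same as above.
True-score variance = [1.2²·0.75 + 1.7²·0.65] + 1.8768 = 2.9585 + 1.8768 = 4.8353.
Reliability = 4.8353 / 6.2068 = 0.779.

0.779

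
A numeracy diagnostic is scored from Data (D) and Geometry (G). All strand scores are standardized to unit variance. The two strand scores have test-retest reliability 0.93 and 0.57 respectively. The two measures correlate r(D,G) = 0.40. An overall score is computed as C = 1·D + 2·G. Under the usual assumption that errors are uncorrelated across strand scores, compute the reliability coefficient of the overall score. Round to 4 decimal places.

Var(C) = 1 + 2² + 2·[2·0.40] = 5 + 1.6 = 6.6.
With uncorrelated errors the cross-covariances are all true-score covariance, so they carry over unchanged; only the diagonal terms shrink to ρᵢσᵢ².
True-score variance = [0.93 + 2²·0.57] + 1.6 = 3.21 + 1.6 = 4.81.
Reliability = 4.81 / 6.6 = 0.7288.

0.7288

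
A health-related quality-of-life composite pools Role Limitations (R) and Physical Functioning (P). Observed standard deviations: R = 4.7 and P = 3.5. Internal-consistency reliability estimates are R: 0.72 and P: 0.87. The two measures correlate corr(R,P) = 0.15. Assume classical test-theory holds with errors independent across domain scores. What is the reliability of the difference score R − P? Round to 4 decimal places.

0.7355

Var(R−P) = 4.7² + 3.5² − 2·4.7·3.5·0.15 = 34.34 − 4.935 = 29.405.
Under uncorrelated errors the observed covariances equal the true-score covariances, so only the own-variance terms attenuate.
True-score variance = [4.7²·0.72 + 3.5²·0.87] − 4.935 = 26.5623 − 4.935 = 21.6273.
Reliability = 21.6273 / 29.405 = 0.7355.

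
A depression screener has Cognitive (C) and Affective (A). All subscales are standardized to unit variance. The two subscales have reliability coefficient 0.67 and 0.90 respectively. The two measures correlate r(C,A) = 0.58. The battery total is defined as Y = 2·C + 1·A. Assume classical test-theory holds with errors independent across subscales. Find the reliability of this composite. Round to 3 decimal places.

0.806

Var(Y) = 2² + 1 + 2·[2·0.58] = 5 + 2.32 = 7.32.
Because errors are independent across components, Cov(Tᵢ,Tⱼ) = Cov(Xᵢ,Xⱼ); the off-diagonal part of the true-score variance is the same as above.
True-score variance = [2²·0.67 + 0.90] + 2.32 = 3.58 + 2.32 = 5.9.
Reliability = 5.9 / 7.32 = 0.806.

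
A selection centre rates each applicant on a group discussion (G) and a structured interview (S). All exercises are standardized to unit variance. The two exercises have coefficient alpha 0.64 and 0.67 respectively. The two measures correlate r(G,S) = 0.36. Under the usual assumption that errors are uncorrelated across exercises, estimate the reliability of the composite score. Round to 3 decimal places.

0.746

Var(G+S) = 2 + 2·[0.36] = 2 + 0.72 = 2.72.
Because errors are independent across components, Cov(Tᵢ,Tⱼ) = Cov(Xᵢ,Xⱼ); the off-diagonal part of the true-score variance is the same as above.
True-score variance = [0.64 + 0.67] + 0.72 = 1.31 + 0.72 = 2.03.
Reliability = 2.03 / 2.72 = 0.746.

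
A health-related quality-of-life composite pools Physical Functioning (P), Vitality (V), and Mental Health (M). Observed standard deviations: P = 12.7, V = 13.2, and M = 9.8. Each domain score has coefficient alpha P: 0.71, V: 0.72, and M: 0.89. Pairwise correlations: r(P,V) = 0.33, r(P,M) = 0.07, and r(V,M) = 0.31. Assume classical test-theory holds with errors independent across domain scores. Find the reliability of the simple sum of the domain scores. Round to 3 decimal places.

0.834

Var(P+V+M) = 12.7² + 13.2² + 9.8² + 2·[12.7·13.2·0.33 + 12.7·9.8·0.07 + 13.2·9.8·0.31] = 431.57 + 208.27 = 639.84.
Because errors are independent across components, Cov(Tᵢ,Tⱼ) = Cov(Xᵢ,Xⱼ); the off-diagonal part of the true-score variance is the same as above.
True-score variance = [12.7²·0.71 + 13.2²·0.72 + 9.8²·0.89] + 208.27 = 325.444 + 208.27 = 533.714.
Reliability = 533.714 / 639.84 = 0.834.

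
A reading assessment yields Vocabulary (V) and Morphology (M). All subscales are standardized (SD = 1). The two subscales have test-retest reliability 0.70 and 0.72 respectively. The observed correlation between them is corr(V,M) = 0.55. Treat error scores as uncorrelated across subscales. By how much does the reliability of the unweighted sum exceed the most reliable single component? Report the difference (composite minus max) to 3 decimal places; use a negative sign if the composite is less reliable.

0.093

Var(sum) = 2 + 1.1 = 3.1; true-score variance = 1.42 + 1.1 = 2.52; composite reliability = 0.8129.
Max component reliability = 0.7200.
Difference = 0.8129 − 0.7200 = 0.093.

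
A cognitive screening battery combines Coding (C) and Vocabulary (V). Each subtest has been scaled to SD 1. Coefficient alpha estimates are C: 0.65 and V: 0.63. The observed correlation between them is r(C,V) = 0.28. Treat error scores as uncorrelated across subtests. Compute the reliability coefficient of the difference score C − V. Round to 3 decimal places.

Var(C−V) = 1 + 1 − 2·0.28 = 2 − 0.56 = 1.44.
With uncorrelated errors the cross-covariances are all true-score covariance, so they carry over unchanged; only the diagonal terms shrink to ρᵢσᵢ².
True-score variance = [0.65 + 0.63] − 0.56 = 1.28 − 0.56 = 0.72.
Reliability = 0.72 / 1.44 = 0.500.

0.500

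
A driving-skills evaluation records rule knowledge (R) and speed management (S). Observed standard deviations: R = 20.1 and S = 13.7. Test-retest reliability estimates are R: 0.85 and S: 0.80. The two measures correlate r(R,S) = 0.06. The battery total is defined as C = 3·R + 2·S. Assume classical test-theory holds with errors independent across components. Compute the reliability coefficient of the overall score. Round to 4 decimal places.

0.8483

Var(C) = 3²·20.1² + 2²·13.7² + 2·[6·20.1·13.7·0.06] = 4386.85 + 198.266 = 4585.12.
With uncorrelated errors the cross-covariances are all true-score covariance, so they carry over unchanged; only the diagonal terms shrink to ρᵢσᵢ².
True-score variance = [3²·20.1²·0.85 + 2²·13.7²·0.80] + 198.266 = 3691.28 + 198.266 = 3889.55.
Reliability = 3889.55 / 4585.12 = 0.8483.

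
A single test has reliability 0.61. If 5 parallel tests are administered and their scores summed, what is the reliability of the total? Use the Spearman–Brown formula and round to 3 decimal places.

0.887

ρ_k = kρ / (1 + (k−1)ρ) = 5·0.61 / (1 + 4·0.61) = 3.050 / 3.440 = 0.887.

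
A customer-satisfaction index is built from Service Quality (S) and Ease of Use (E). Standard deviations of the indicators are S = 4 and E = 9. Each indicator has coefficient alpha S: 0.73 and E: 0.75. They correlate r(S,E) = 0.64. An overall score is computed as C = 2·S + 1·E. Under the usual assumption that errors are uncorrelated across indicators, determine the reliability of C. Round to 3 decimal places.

Var(C) = 2²·4² + 9² + 2·[2·4·9·0.64] = 145 + 92.16 = 237.16.
Under uncorrelated errors the observed covariances equal the true-score covariances, so only the own-variance terms attenuate.
True-score variance = [2²·4²·0.73 + 9²·0.75] + 92.16 = 107.47 + 92.16 = 199.63.
Reliability = 199.63 / 237.16 = 0.842.

0.842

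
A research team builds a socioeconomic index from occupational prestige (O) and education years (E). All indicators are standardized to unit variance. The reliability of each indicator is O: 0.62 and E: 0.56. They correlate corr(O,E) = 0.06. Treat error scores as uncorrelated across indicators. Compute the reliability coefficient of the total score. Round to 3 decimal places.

0.613

Var(O+E) = 2 + 2·[0.06] = 2 + 0.12 = 2.12.
Under uncorrelated errors the observed covariances equal the true-score covariances, so only the own-variance terms attenuate.
True-score variance = [0.62 + 0.56] + 0.12 = 1.18 + 0.12 = 1.3.
Reliability = 1.3 / 2.12 = 0.613.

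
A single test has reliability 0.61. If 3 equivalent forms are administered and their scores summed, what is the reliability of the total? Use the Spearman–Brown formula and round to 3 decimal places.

0.824

ρ_k = kρ / (1 + (k−1)ρ) = 3·0.61 / (1 + 2·0.61) = 1.830 / 2.220 = 0.824.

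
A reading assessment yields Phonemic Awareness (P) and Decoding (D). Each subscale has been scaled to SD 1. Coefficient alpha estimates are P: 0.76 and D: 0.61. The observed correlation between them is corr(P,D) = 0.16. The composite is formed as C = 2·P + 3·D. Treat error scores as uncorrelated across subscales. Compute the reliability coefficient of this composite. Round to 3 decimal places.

0.700

Var(C) = 2² + 3² + 2·[6·0.16] = 13 + 1.92 = 14.92.
Because errors are independent across components, Cov(Tᵢ,Tⱼ) = Cov(Xᵢ,Xⱼ); the off-diagonal part of the true-score variance is the same as above.
True-score variance = [2²·0.76 + 3²·0.61] + 1.92 = 8.53 + 1.92 = 10.45.
Reliability = 10.45 / 14.92 = 0.700.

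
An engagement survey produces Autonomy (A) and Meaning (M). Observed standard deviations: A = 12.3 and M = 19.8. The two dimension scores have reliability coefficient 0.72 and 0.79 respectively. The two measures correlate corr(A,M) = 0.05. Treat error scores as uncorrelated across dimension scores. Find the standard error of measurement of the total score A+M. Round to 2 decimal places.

Var(total) = 543.33 + 24.354 = 567.684.
True-score variance = 418.64 + 24.354 = 442.994, so reliability = 0.7804.
Error variance = 567.684 − 442.994 = 124.69; SEM = √124.69 = 11.17.

11.17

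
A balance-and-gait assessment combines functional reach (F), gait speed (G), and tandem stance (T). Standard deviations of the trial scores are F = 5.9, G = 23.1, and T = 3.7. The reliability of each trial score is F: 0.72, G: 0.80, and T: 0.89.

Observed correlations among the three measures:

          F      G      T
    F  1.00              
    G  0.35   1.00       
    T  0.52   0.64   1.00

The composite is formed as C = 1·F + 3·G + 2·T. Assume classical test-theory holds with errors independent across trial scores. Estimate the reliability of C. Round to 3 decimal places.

0.834

Var(C) = 5.9² + 3²·23.1² + 2²·3.7² + 2·[3·5.9·23.1·0.35 + 2·5.9·3.7·0.52 + 6·23.1·3.7·0.64] = 4892.06 + 988.025 = 5880.09.
With uncorrelated errors the cross-covariances are all true-score covariance, so they carry over unchanged; only the diagonal terms shrink to ρᵢσᵢ².
True-score variance = [5.9²·0.72 + 3²·23.1²·0.80 + 2²·3.7²·0.89] + 988.025 = 3915.79 + 988.025 = 4903.82.
Reliability = 4903.82 / 5880.09 = 0.834.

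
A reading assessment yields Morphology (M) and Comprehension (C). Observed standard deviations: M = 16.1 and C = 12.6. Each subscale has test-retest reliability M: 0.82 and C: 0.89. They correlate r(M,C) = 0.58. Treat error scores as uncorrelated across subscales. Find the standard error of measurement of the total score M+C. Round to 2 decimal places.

Var(total) = 417.97 + 235.318 = 653.288.
True-score variance = 353.849 + 235.318 = 589.166, so reliability = 0.9018.
Error variance = 653.288 − 589.166 = 64.1214; SEM = √64.1214 = 8.01.

8.01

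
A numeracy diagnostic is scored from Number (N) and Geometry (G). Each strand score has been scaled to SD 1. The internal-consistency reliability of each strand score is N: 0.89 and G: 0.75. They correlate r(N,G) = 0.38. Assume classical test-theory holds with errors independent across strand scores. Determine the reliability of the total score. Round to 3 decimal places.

Var(N+G) = 2 + 2·[0.38] = 2 + 0.76 = 2.76.
Because errors are independent across components, Cov(Tᵢ,Tⱼ) = Cov(Xᵢ,Xⱼ); the off-diagonal part of the true-score variance is the same as above.
True-score variance = [0.89 + 0.75] + 0.76 = 1.64 + 0.76 = 2.4.
Reliability = 2.4 / 2.76 = 0.870.

0.870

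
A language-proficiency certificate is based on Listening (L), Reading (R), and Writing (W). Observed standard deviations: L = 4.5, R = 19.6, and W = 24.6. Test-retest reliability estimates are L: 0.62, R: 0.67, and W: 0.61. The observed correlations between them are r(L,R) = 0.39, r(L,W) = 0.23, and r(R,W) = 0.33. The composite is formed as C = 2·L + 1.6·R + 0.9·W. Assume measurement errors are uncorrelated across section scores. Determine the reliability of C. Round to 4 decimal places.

0.7649

Var(C) = 2²·4.5² + 1.6²·19.6² + 0.9²·24.6² + 2·[3.2·4.5·19.6·0.39 + 1.8·4.5·24.6·0.23 + 1.44·19.6·24.6·0.33] = 1554.63 + 770.052 = 2324.68.
Because errors are independent across components, Cov(Tᵢ,Tⱼ) = Cov(Xᵢ,Xⱼ); the off-diagonal part of the true-score variance is the same as above.
True-score variance = [2²·4.5²·0.62 + 1.6²·19.6²·0.67 + 0.9²·24.6²·0.61] + 770.052 = 1008.14 + 770.052 = 1778.19.
Reliability = 1778.19 / 2324.68 = 0.7649.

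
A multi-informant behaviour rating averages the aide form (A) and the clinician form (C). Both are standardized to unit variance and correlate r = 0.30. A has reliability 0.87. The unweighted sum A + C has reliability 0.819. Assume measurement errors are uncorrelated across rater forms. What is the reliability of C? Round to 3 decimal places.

0.659

Var(A+C) = 2 + 2·0.30 = 2.600.
True-score variance = ρ_A + ρ_C + 2·0.30, so 0.819 = (0.87 + ρ_C + 0.60) / 2.600.
ρ_C = 0.819·2.600 − 0.87 − 0.60 = 0.659.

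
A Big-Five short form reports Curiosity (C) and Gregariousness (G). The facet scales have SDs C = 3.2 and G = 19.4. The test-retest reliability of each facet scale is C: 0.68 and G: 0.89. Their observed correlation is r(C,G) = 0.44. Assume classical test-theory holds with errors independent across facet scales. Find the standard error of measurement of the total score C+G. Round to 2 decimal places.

Var(total) = 386.6 + 54.6304 = 441.23.
True-score variance = 341.924 + 54.6304 = 396.554, so reliability = 0.8987.
Error variance = 441.23 − 396.554 = 44.6764; SEM = √44.6764 = 6.68.

6.68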